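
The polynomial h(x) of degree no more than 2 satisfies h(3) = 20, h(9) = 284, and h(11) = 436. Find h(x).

h(x) = 4x^2 - 4x - 4

Write h(x) = ax^2 + bx + c. Substituting each data point gives a linear system:
  9a + 3b + c = 20
  81a + 9b + c = 284
  121a + 11b + c = 436
Solving the system yields a = 4, b = -4, c = -4.
So h(x) = 4x^2 - 4x - 4.
Check: h(9) = 284. ✓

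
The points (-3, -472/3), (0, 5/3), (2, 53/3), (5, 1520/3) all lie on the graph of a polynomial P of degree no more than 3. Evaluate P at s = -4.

Using the Lagrange interpolation formula with nodes -3, 0, 2, 5:
  L_0(s) = s(s - 2)(s - 5) / -120
  L_1(s) = (s + 3)(s - 2)(s - 5) / 30
  L_2(s) = (s + 3)s(s - 5) / -30
  L_3(s) = (s + 3)s(s - 2) / 120
Then P(s) = -472/3·L_0(s) + 5/3·L_1(s) + 53/3·L_2(s) + 1520/3·L_3(s).
Expanding and collecting terms gives P(s) = 5s³ - 4s² - 4s + 5/3.
Evaluating at s = -4: P(-4) = -1099/3.

-1099/3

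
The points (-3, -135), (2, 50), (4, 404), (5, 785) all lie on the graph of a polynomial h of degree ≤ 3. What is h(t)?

Write h(t) = at^3 + bt^2 + ct + d. Substituting each data point gives a linear system:
  -27a + 9b - 3c + d = -135
  8a + 4b + 2c + d = 50
  64a + 16b + 4c + d = 404
  125a + 25b + 5c + d = 785
Solving the system yields a = 6, b = 2, c = -3, d = 0.
So h(t) = 6t^3 + 2t^2 - 3t.
Check: h(2) = 50. ✓

h(t) = 6t^3 + 2t^2 - 3t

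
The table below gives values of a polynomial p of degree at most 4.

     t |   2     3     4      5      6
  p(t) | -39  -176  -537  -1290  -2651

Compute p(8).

-8301

Using the Lagrange interpolation formula with nodes 2, 3, 4, 5, 6:
  L_0(t) = (t - 3)(t - 4)(t - 5)(t - 6) / 24
  L_1(t) = (t - 2)(t - 4)(t - 5)(t - 6) / -6
  L_2(t) = (t - 2)(t - 3)(t - 5)(t - 6) / 4
  L_3(t) = (t - 2)(t - 3)(t - 4)(t - 6) / -6
  L_4(t) = (t - 2)(t - 3)(t - 4)(t - 5) / 24
Then p(t) = -39·L_0(t) - 176·L_1(t) - 537·L_2(t) - 1290·L_3(t) - 2651·L_4(t).
Expanding and collecting terms gives p(t) = -2t^4 - 2t^2 + 3t - 5.
Evaluating at t = 8: p(8) = -8301.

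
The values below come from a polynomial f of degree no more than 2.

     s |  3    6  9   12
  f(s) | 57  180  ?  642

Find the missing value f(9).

375

On equispaced nodes a degree-2 polynomial has vanishing third forward difference, so
  - f(3) + 3·f(6) - 3·f(9) + f(12) = 0.
Substituting the known values and solving for f(9):
  -3·f(9) = -1125
  f(9) = 375.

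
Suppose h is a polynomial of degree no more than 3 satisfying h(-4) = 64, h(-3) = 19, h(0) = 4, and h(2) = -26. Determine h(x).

Write h(x) = ax^3 + bx^2 + cx + d. Substituting each data point gives a linear system:
  -64a + 16b - 4c + d = 64
  -27a + 9b - 3c + d = 19
  d = 4
  8a + 4b + 2c + d = -26
Solving the system yields a = -2, b = -4, c = 1, d = 4.
So h(x) = -2x^3 - 4x^2 + x + 4.
Check: h(-4) = 64. ✓

h(x) = -2x^3 - 4x^2 + x + 4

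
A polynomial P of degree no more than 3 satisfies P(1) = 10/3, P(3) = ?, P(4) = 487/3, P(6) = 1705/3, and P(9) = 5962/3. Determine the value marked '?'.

The 4 known points determine the degree-3 polynomial uniquely.
Write P(s) = as^3 + bs^2 + cs + d. Substituting each data point gives a linear system:
  a + b + c + d = 10/3
  64a + 16b + 4c + d = 487/3
  216a + 36b + 6c + d = 1705/3
  729a + 81b + 9c + d = 5962/3
Solving the system yields a = 3, b = -3, c = 5, d = -5/3.
So P(s) = 3s^3 - 3s^2 + 5s - 5/3.
Then P(3) = 202/3.

202/3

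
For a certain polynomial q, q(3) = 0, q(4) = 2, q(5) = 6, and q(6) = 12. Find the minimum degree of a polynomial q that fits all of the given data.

Forward differences of the values at n = 3, 4, 5, 6:
  q  : 0  2  6  12
  Δ  : 2  4  6
  Δ^2: 2  2
  Δ^3: 0
The second differences are constant (2) and nonzero, while all higher differences vanish, so the minimal degree is 2.

2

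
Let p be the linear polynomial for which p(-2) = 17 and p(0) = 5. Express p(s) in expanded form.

p(s) = -6s + 5

Write p(s) = as + b. Substituting each data point gives a linear system:
  -2a + b = 17
  b = 5
Solving the system yields a = -6, b = 5.
So p(s) = -6s + 5.
Check: p(-2) = 17. ✓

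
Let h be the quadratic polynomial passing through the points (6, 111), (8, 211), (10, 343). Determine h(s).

Using the Lagrange interpolation formula with nodes 6, 8, 10:
  L_0(s) = (s - 8)(s - 10) / 8
  L_1(s) = (s - 6)(s - 10) / -4
  L_2(s) = (s - 6)(s - 8) / 8
Then h(s) = 111·L_0(s) + 211·L_1(s) + 343·L_2(s).
Expanding and collecting terms gives h(s) = 4s² - 6s + 3.
Check: h(8) = 211. ✓

h(s) = 4s^2 - 6s + 3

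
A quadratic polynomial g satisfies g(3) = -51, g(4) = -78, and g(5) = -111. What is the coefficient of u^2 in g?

-3

Write g(u) = au^2 + bu + c. Substituting each data point gives a linear system:
  9a + 3b + c = -51
  16a + 4b + c = -78
  25a + 5b + c = -111
Solving the system yields a = -3, b = -6, c = -6.
So g(u) = -3u² - 6u - 6.
The leading coefficient is -3.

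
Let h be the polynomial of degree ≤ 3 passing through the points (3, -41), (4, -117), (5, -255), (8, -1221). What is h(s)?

Write h(s) = as^3 + bs^2 + cs + d. Substituting each data point gives a linear system:
  27a + 9b + 3c + d = -41
  64a + 16b + 4c + d = -117
  125a + 25b + 5c + d = -255
  512a + 64b + 8c + d = -1221
Solving the system yields a = -3, b = 5, c = 0, d = -5.
So h(s) = -3s³ + 5s² - 5.
Check: h(3) = -41. ✓

h(s) = -3s^3 + 5s^2 - 5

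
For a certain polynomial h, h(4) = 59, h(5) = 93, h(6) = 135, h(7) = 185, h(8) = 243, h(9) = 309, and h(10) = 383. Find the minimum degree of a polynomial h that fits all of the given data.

Forward differences of the values at x = 4, 5, 6, 7, 8, 9, 10:
  h  : 59  93  135  185  243  309  383
  Δ  : 34  42  50  58  66  74
  Δ^2: 8  8  8  8  8
  Δ^3: 0  0  0  0
  Δ^4: 0  0  0
  Δ^5: 0  0
  Δ^6: 0
The second differences are constant (8) and nonzero, while all higher differences vanish, so the minimal degree is 2.

2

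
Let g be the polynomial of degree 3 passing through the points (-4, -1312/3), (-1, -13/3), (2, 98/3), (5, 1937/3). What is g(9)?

Write g(n) = an^3 + bn^2 + cn + d. Substituting each data point gives a linear system:
  -64a + 16b - 4c + d = -1312/3
  -a + b - c + d = -13/3
  8a + 4b + 2c + d = 98/3
  125a + 25b + 5c + d = 1937/3
Solving the system yields a = 6, b = -4, c = -5/3, d = 4.
So g(n) = 6n³ - 4n² - (5/3)n + 4.
Then g(9) = 4039.

4039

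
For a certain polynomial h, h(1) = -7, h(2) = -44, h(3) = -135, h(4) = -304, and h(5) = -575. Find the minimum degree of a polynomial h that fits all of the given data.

Forward differences of the values at x = 1, 2, 3, 4, 5:
  h  : -7  -44  -135  -304  -575
  Δ  : -37  -91  -169  -271
  Δ^2: -54  -78  -102
  Δ^3: -24  -24
  Δ^4: 0
The third differences are constant (-24) and nonzero, while all higher differences vanish, so the minimal degree is 3.

3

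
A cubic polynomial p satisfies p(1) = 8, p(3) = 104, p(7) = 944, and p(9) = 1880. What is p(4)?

Using the Lagrange interpolation formula with nodes 1, 3, 7, 9:
  L_0(x) = (x - 3)(x - 7)(x - 9) / -96
  L_1(x) = (x - 1)(x - 7)(x - 9) / 48
  L_2(x) = (x - 1)(x - 3)(x - 9) / -48
  L_3(x) = (x - 1)(x - 3)(x - 7) / 96
Then p(x) = 8·L_0(x) + 104·L_1(x) + 944·L_2(x) + 1880·L_3(x).
Expanding and collecting terms gives p(x) = 2x^3 + 5x^2 + 2x - 1.
Evaluating at x = 4: p(4) = 215.

215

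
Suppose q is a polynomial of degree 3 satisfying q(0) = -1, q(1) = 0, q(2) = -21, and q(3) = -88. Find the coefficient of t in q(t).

Write q(t) = at^3 + bt^2 + ct + d. Substituting each data point gives a linear system:
  d = -1
  a + b + c + d = 0
  8a + 4b + 2c + d = -21
  27a + 9b + 3c + d = -88
Solving the system yields a = -4, b = 1, c = 4, d = -1.
So q(t) = -4t³ + t² + 4t - 1.
The coefficient of t is 4.

4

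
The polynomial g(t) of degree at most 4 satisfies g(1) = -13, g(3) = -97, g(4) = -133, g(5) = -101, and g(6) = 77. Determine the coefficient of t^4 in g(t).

1

Write g(t) = at^4 + bt^3 + ct^2 + dt + e. Substituting each data point gives a linear system:
  a + b + c + d + e = -13
  81a + 27b + 9c + 3d + e = -97
  256a + 64b + 16c + 4d + e = -133
  625a + 125b + 25c + 5d + e = -101
  1296a + 216b + 36c + 6d + e = 77
Solving the system yields a = 1, b = -5, c = -3, d = -5, e = -1.
So g(t) = t^4 - 5t^3 - 3t^2 - 5t - 1.
The leading coefficient is 1.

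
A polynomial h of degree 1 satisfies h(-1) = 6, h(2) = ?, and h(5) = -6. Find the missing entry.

The 2 known points determine the degree-1 polynomial uniquely.
Write h(x) = ax + b. Substituting each data point gives a linear system:
  -a + b = 6
  5a + b = -6
Solving the system yields a = -2, b = 4.
So h(x) = -2x + 4.
Then h(2) = 0.

0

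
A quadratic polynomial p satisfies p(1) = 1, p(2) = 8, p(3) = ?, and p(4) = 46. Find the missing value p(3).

The 3 known points determine the degree-2 polynomial uniquely.
Write p(n) = an^2 + bn + c. Substituting each data point gives a linear system:
  a + b + c = 1
  4a + 2b + c = 8
  16a + 4b + c = 46
Solving the system yields a = 4, b = -5, c = 2.
So p(n) = 4n^2 - 5n + 2.
Then p(3) = 23.

23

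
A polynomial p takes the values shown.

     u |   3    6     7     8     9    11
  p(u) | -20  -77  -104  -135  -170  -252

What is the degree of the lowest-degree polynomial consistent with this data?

2

Divided differences on the nodes 3, 6, 7, 8, 9, 11:
  order 0: -20  -77  -104  -135  -170  -252
  order 1: -19  -27  -31  -35  -41
  order 2: -2  -2  -2  -2
  order 3: 0  0  0
  order 4: 0  0
  order 5: 0
The order-2 divided differences are all -2 (nonzero) and every higher order vanishes, so the data lies on a polynomial of degree exactly 2.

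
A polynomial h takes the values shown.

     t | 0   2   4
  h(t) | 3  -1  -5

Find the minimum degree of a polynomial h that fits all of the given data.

Forward differences of the values at t = 0, 2, 4:
  h  : 3  -1  -5
  Δ  : -4  -4
  Δ^2: 0
The first differences are constant (-4) and nonzero, while all higher differences vanish, so the minimal degree is 1.

1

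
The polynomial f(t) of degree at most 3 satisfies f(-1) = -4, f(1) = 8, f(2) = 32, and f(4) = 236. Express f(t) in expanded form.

f(t) = 4t^3 - 2t^2 + 2t + 4

Write f(t) = at^3 + bt^2 + ct + d. Substituting each data point gives a linear system:
  -a + b - c + d = -4
  a + b + c + d = 8
  8a + 4b + 2c + d = 32
  64a + 16b + 4c + d = 236
Solving the system yields a = 4, b = -2, c = 2, d = 4.
So f(t) = 4t^3 - 2t^2 + 2t + 4.
Check: f(2) = 32. ✓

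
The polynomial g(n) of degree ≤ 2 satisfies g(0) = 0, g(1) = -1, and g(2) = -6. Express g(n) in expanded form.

Write g(n) = an^2 + bn + c. Substituting each data point gives a linear system:
  c = 0
  a + b + c = -1
  4a + 2b + c = -6
Solving the system yields a = -2, b = 1, c = 0.
So g(n) = -2n^2 + n.
Check: g(1) = -1. ✓

g(n) = -2n^2 + n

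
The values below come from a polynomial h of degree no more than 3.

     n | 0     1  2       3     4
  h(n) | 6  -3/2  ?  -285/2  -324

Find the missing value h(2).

-43

The 4 known points determine the degree-3 polynomial uniquely.
Write h(n) = an^3 + bn^2 + cn + d. Substituting each data point gives a linear system:
  d = 6
  a + b + c + d = -3/2
  27a + 9b + 3c + d = -285/2
  64a + 16b + 4c + d = -324
Solving the system yields a = -4, b = -5, c = 3/2, d = 6.
So h(n) = -4n^3 - 5n^2 + (3/2)n + 6.
Then h(2) = -43.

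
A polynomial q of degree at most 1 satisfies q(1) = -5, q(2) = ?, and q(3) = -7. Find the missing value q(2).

-6

On equispaced nodes a degree-1 polynomial has vanishing second forward difference, so
  q(1) - 2·q(2) + q(3) = 0.
Substituting the known values and solving for q(2):
  -2·q(2) = 12
  q(2) = -6.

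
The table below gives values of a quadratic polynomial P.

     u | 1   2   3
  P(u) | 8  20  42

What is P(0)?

6

Forward differences of the values at u = 1, 2, 3:
  P  : 8  20  42
  Δ  : 12  22
  Δ^2: 10
The second differences are constant, confirming degree 2.
Interpolating (Newton forward form) and evaluating at u = 0 gives P(0) = 6.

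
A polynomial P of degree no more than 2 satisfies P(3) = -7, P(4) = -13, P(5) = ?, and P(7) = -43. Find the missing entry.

-21

The 3 known points determine the degree-2 polynomial uniquely.
Write P(x) = ax^2 + bx + c. Substituting each data point gives a linear system:
  9a + 3b + c = -7
  16a + 4b + c = -13
  49a + 7b + c = -43
Solving the system yields a = -1, b = 1, c = -1.
So P(x) = -x² + x - 1.
Then P(5) = -21.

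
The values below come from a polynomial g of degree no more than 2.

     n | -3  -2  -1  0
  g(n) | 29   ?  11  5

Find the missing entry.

19

The 3 known points determine the degree-2 polynomial uniquely.
Write g(n) = an^2 + bn + c. Substituting each data point gives a linear system:
  9a - 3b + c = 29
  a - b + c = 11
  c = 5
Solving the system yields a = 1, b = -5, c = 5.
So g(n) = n^2 - 5n + 5.
Then g(-2) = 19.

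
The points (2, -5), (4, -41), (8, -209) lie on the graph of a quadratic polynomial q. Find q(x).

q(x) = -4x^2 + 6x - 1

Using the Lagrange interpolation formula with nodes 2, 4, 8:
  L_0(x) = (x - 4)(x - 8) / 12
  L_1(x) = (x - 2)(x - 8) / -8
  L_2(x) = (x - 2)(x - 4) / 24
Then q(x) = -5·L_0(x) - 41·L_1(x) - 209·L_2(x).
Expanding and collecting terms gives q(x) = -4x^2 + 6x - 1.
Check: q(8) = -209. ✓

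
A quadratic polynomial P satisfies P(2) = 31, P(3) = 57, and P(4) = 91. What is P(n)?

P(n) = 4n^2 + 6n + 3

Write P(n) = an^2 + bn + c. Substituting each data point gives a linear system:
  4a + 2b + c = 31
  9a + 3b + c = 57
  16a + 4b + c = 91
Solving the system yields a = 4, b = 6, c = 3.
So P(n) = 4n^2 + 6n + 3.
Check: P(2) = 31. ✓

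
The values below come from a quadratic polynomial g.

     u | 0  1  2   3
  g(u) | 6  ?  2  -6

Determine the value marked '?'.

6

On equispaced nodes a degree-2 polynomial has vanishing third forward difference, so
  - g(0) + 3·g(1) - 3·g(2) + g(3) = 0.
Substituting the known values and solving for g(1):
  3·g(1) = 18
  g(1) = 6.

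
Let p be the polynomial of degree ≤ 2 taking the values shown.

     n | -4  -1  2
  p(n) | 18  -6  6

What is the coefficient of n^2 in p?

2

Write p(n) = an^2 + bn + c. Substituting each data point gives a linear system:
  16a - 4b + c = 18
  a - b + c = -6
  4a + 2b + c = 6
Solving the system yields a = 2, b = 2, c = -6.
So p(n) = 2n² + 2n - 6.
The leading coefficient is 2.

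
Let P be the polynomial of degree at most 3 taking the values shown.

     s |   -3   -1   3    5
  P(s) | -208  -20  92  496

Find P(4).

Write P(s) = as^3 + bs^2 + cs + d. Substituting each data point gives a linear system:
  -27a + 9b - 3c + d = -208
  -a + b - c + d = -20
  27a + 9b + 3c + d = 92
  125a + 25b + 5c + d = 496
Solving the system yields a = 5, b = -6, c = 5, d = -4.
So P(s) = 5s^3 - 6s^2 + 5s - 4.
Then P(4) = 240.

240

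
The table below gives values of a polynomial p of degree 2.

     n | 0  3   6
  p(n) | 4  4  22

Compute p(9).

58

Write p(n) = an^2 + bn + c. Substituting each data point gives a linear system:
  c = 4
  9a + 3b + c = 4
  36a + 6b + c = 22
Solving the system yields a = 1, b = -3, c = 4.
So p(n) = n² - 3n + 4.
Then p(9) = 58.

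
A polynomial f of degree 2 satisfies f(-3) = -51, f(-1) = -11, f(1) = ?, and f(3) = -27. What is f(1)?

-3

The 3 known points determine the degree-2 polynomial uniquely.
Write f(t) = at^2 + bt + c. Substituting each data point gives a linear system:
  9a - 3b + c = -51
  a - b + c = -11
  9a + 3b + c = -27
Solving the system yields a = -4, b = 4, c = -3.
So f(t) = -4t^2 + 4t - 3.
Then f(1) = -3.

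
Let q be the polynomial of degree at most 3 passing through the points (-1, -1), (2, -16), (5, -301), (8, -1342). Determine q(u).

Write q(u) = au^3 + bu^2 + cu + d. Substituting each data point gives a linear system:
  -a + b - c + d = -1
  8a + 4b + 2c + d = -16
  125a + 25b + 5c + d = -301
  512a + 64b + 8c + d = -1342
Solving the system yields a = -3, b = 3, c = 1, d = -6.
So q(u) = -3u^3 + 3u^2 + u - 6.
Check: q(8) = -1342. ✓

q(u) = -3u^3 + 3u^2 + u - 6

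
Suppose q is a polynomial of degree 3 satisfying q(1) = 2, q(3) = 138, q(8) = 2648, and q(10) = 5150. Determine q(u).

Write q(u) = au^3 + bu^2 + cu + d. Substituting each data point gives a linear system:
  a + b + c + d = 2
  27a + 9b + 3c + d = 138
  512a + 64b + 8c + d = 2648
  1000a + 100b + 10c + d = 5150
Solving the system yields a = 5, b = 2, c = -5, d = 0.
So q(u) = 5u^3 + 2u^2 - 5u.
Check: q(10) = 5150. ✓

q(u) = 5u^3 + 2u^2 - 5u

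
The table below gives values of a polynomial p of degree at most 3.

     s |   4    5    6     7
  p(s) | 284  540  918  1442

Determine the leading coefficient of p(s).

Write p(s) = as^3 + bs^2 + cs + d. Substituting each data point gives a linear system:
  64a + 16b + 4c + d = 284
  125a + 25b + 5c + d = 540
  216a + 36b + 6c + d = 918
  343a + 49b + 7c + d = 1442
Solving the system yields a = 4, b = 1, c = 3, d = 0.
So p(s) = 4s^3 + s^2 + 3s.
The leading coefficient is 4.

4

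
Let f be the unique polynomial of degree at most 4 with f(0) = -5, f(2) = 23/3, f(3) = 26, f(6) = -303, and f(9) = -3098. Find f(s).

Using the Lagrange interpolation formula with nodes 0, 2, 3, 6, 9:
  L_0(s) = (s - 2)(s - 3)(s - 6)(s - 9) / 324
  L_1(s) = s(s - 3)(s - 6)(s - 9) / -56
  L_2(s) = s(s - 2)(s - 6)(s - 9) / 54
  L_3(s) = s(s - 2)(s - 3)(s - 9) / -216
  L_4(s) = s(s - 2)(s - 3)(s - 6) / 1134
Then f(s) = -5·L_0(s) + 23/3·L_1(s) + 26·L_2(s) - 303·L_3(s) - 3098·L_4(s).
Expanding and collecting terms gives f(s) = -s⁴ + 5s³ - 2s² - (5/3)s - 5.
Check: f(0) = -5. ✓

f(s) = -s^4 + 5s^3 - 2s^2 - (5/3)s - 5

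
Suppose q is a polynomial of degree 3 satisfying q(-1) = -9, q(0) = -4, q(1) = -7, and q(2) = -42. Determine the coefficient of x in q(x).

Write q(x) = ax^3 + bx^2 + cx + d. Substituting each data point gives a linear system:
  -a + b - c + d = -9
  d = -4
  a + b + c + d = -7
  8a + 4b + 2c + d = -42
Solving the system yields a = -4, b = -4, c = 5, d = -4.
So q(x) = -4x^3 - 4x^2 + 5x - 4.
The coefficient of x is 5.

5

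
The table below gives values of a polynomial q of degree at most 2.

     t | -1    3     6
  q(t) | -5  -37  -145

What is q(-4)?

Write q(t) = at^2 + bt + c. Substituting each data point gives a linear system:
  a - b + c = -5
  9a + 3b + c = -37
  36a + 6b + c = -145
Solving the system yields a = -4, b = 0, c = -1.
So q(t) = -4t^2 - 1.
Then q(-4) = -65.

-65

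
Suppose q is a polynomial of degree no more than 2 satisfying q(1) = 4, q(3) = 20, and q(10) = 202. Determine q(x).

Write q(x) = ax^2 + bx + c. Substituting each data point gives a linear system:
  a + b + c = 4
  9a + 3b + c = 20
  100a + 10b + c = 202
Solving the system yields a = 2, b = 0, c = 2.
So q(x) = 2x^2 + 2.
Check: q(1) = 4. ✓

q(x) = 2x^2 + 2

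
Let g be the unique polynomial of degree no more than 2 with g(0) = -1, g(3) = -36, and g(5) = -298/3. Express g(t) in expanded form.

g(t) = -4t^2 + (1/3)t - 1

Using the Lagrange interpolation formula with nodes 0, 3, 5:
  L_0(t) = (t - 3)(t - 5) / 15
  L_1(t) = t(t - 5) / -6
  L_2(t) = t(t - 3) / 10
Then g(t) = -1·L_0(t) - 36·L_1(t) - 298/3·L_2(t).
Expanding and collecting terms gives g(t) = -4t^2 + (1/3)t - 1.
Check: g(3) = -36. ✓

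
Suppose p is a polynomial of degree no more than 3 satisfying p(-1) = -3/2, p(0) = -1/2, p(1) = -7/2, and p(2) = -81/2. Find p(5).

-1311/2

Forward differences of the values at t = -1, 0, 1, 2:
  p  : -3/2  -1/2  -7/2  -81/2
  Δ  : 1  -3  -37
  Δ^2: -4  -34
  Δ^3: -30
The third differences are constant, confirming degree 3.
Interpolating (Newton forward form) and evaluating at t = 5 gives p(5) = -1311/2.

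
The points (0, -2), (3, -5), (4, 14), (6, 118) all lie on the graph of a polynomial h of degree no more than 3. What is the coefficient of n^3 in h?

1

Write h(n) = an^3 + bn^2 + cn + d. Substituting each data point gives a linear system:
  d = -2
  27a + 9b + 3c + d = -5
  64a + 16b + 4c + d = 14
  216a + 36b + 6c + d = 118
Solving the system yields a = 1, b = -2, c = -4, d = -2.
So h(n) = n^3 - 2n^2 - 4n - 2.
The leading coefficient is 1.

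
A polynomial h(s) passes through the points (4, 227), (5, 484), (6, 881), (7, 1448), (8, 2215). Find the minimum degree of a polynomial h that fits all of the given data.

3

Forward differences of the values at s = 4, 5, 6, 7, 8:
  h  : 227  484  881  1448  2215
  Δ  : 257  397  567  767
  Δ^2: 140  170  200
  Δ^3: 30  30
  Δ^4: 0
The third differences are constant (30) and nonzero, while all higher differences vanish, so the minimal degree is 3.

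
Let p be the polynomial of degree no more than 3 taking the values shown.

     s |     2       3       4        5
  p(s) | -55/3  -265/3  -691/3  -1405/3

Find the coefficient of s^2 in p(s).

Write p(s) = as^3 + bs^2 + cs + d. Substituting each data point gives a linear system:
  8a + 4b + 2c + d = -55/3
  27a + 9b + 3c + d = -265/3
  64a + 16b + 4c + d = -691/3
  125a + 25b + 5c + d = -1405/3
Solving the system yields a = -4, b = 0, c = 6, d = 5/3.
So p(s) = -4s³ + 6s + 5/3.
The coefficient of s^2 is 0.

0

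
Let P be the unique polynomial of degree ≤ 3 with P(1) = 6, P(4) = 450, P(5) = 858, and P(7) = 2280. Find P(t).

Write P(t) = at^3 + bt^2 + ct + d. Substituting each data point gives a linear system:
  a + b + c + d = 6
  64a + 16b + 4c + d = 450
  125a + 25b + 5c + d = 858
  343a + 49b + 7c + d = 2280
Solving the system yields a = 6, b = 5, c = -3, d = -2.
So P(t) = 6t^3 + 5t^2 - 3t - 2.
Check: P(1) = 6. ✓

P(t) = 6t^3 + 5t^2 - 3t - 2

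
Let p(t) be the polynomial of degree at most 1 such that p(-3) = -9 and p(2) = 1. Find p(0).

Using the Lagrange interpolation formula with nodes -3, 2:
  L_0(t) = (t - 2) / -5
  L_1(t) = (t + 3) / 5
Then p(t) = -9·L_0(t) + 1·L_1(t).
Expanding and collecting terms gives p(t) = 2t - 3.
Evaluating at t = 0: p(0) = -3.

-3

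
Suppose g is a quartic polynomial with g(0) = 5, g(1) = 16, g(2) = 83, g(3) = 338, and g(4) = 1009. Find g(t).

g(t) = 4t^4 - 2t^3 + 6t^2 + 3t + 5

Using the Lagrange interpolation formula with nodes 0, 1, 2, 3, 4:
  L_0(t) = (t - 1)(t - 2)(t - 3)(t - 4) / 24
  L_1(t) = t(t - 2)(t - 3)(t - 4) / -6
  L_2(t) = t(t - 1)(t - 3)(t - 4) / 4
  L_3(t) = t(t - 1)(t - 2)(t - 4) / -6
  L_4(t) = t(t - 1)(t - 2)(t - 3) / 24
Then g(t) = 5·L_0(t) + 16·L_1(t) + 83·L_2(t) + 338·L_3(t) + 1009·L_4(t).
Expanding and collecting terms gives g(t) = 4t⁴ - 2t³ + 6t² + 3t + 5.
Check: g(0) = 5. ✓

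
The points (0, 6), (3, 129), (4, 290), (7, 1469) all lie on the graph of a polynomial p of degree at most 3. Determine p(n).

p(n) = 4n^3 + 2n^2 - n + 6

Write p(n) = an^3 + bn^2 + cn + d. Substituting each data point gives a linear system:
  d = 6
  27a + 9b + 3c + d = 129
  64a + 16b + 4c + d = 290
  343a + 49b + 7c + d = 1469
Solving the system yields a = 4, b = 2, c = -1, d = 6.
So p(n) = 4n^3 + 2n^2 - n + 6.
Check: p(7) = 1469. ✓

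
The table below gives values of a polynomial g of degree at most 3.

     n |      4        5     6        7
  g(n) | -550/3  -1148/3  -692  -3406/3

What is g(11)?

-14186/3

Write g(n) = an^3 + bn^2 + cn + d. Substituting each data point gives a linear system:
  64a + 16b + 4c + d = -550/3
  125a + 25b + 5c + d = -1148/3
  216a + 36b + 6c + d = -692
  343a + 49b + 7c + d = -3406/3
Solving the system yields a = -4, b = 5, c = -1/3, d = -6.
So g(n) = -4n^3 + 5n^2 - (1/3)n - 6.
Then g(11) = -14186/3.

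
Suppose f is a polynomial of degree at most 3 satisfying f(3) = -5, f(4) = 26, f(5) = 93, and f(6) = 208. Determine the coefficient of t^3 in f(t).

Write f(t) = at^3 + bt^2 + ct + d. Substituting each data point gives a linear system:
  27a + 9b + 3c + d = -5
  64a + 16b + 4c + d = 26
  125a + 25b + 5c + d = 93
  216a + 36b + 6c + d = 208
Solving the system yields a = 2, b = -6, c = -1, d = -2.
So f(t) = 2t^3 - 6t^2 - t - 2.
The leading coefficient is 2.

2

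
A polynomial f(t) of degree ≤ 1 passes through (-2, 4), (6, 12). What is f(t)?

Using the Lagrange interpolation formula with nodes -2, 6:
  L_0(t) = (t - 6) / -8
  L_1(t) = (t + 2) / 8
Then f(t) = 4·L_0(t) + 12·L_1(t).
Expanding and collecting terms gives f(t) = t + 6.
Check: f(6) = 12. ✓

f(t) = t + 6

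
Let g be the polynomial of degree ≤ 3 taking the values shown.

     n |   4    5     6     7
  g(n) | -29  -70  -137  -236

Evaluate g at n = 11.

-1072

Forward differences of the values at n = 4, 5, 6, 7:
  g  : -29  -70  -137  -236
  Δ  : -41  -67  -99
  Δ^2: -26  -32
  Δ^3: -6
The third differences are constant, confirming degree 3.
Interpolating (Newton forward form) and evaluating at n = 11 gives g(11) = -1072.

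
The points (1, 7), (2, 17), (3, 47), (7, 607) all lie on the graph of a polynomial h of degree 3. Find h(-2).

Write h(s) = as^3 + bs^2 + cs + d. Substituting each data point gives a linear system:
  a + b + c + d = 7
  8a + 4b + 2c + d = 17
  27a + 9b + 3c + d = 47
  343a + 49b + 7c + d = 607
Solving the system yields a = 2, b = -2, c = 2, d = 5.
So h(s) = 2s^3 - 2s^2 + 2s + 5.
Then h(-2) = -23.

-23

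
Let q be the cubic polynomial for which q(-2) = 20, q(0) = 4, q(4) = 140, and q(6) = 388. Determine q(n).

q(n) = n^3 + 5n^2 - 2n + 4

Write q(n) = an^3 + bn^2 + cn + d. Substituting each data point gives a linear system:
  -8a + 4b - 2c + d = 20
  d = 4
  64a + 16b + 4c + d = 140
  216a + 36b + 6c + d = 388
Solving the system yields a = 1, b = 5, c = -2, d = 4.
So q(n) = n^3 + 5n^2 - 2n + 4.
Check: q(0) = 4. ✓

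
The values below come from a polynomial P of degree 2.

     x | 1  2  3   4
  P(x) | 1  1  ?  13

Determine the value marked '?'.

On equispaced nodes a degree-2 polynomial has vanishing third forward difference, so
  - P(1) + 3·P(2) - 3·P(3) + P(4) = 0.
Substituting the known values and solving for P(3):
  -3·P(3) = -15
  P(3) = 5.

5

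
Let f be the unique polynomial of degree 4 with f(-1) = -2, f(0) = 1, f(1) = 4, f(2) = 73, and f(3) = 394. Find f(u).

Write f(u) = au^4 + bu^3 + cu^2 + du + e. Substituting each data point gives a linear system:
  a - b + c - d + e = -2
  e = 1
  a + b + c + d + e = 4
  16a + 8b + 4c + 2d + e = 73
  81a + 27b + 9c + 3d + e = 394
Solving the system yields a = 5, b = 1, c = -5, d = 2, e = 1.
So f(u) = 5u^4 + u^3 - 5u^2 + 2u + 1.
Check: f(2) = 73. ✓

f(u) = 5u^4 + u^3 - 5u^2 + 2u + 1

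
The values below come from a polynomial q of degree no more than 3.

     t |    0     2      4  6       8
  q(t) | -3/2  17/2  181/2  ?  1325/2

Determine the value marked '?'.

585/2

On equispaced nodes a degree-3 polynomial has vanishing fourth forward difference, so
  q(0) - 4·q(2) + 6·q(4) - 4·q(6) + q(8) = 0.
Substituting the known values and solving for q(6):
  -4·q(6) = -1170
  q(6) = 585/2.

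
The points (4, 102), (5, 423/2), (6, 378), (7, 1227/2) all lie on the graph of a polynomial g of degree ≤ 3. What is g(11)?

4971/2

Using the Lagrange interpolation formula with nodes 4, 5, 6, 7:
  L_0(u) = (u - 5)(u - 6)(u - 7) / -6
  L_1(u) = (u - 4)(u - 6)(u - 7) / 2
  L_2(u) = (u - 4)(u - 5)(u - 7) / -2
  L_3(u) = (u - 4)(u - 5)(u - 6) / 6
Then g(u) = 102·L_0(u) + 423/2·L_1(u) + 378·L_2(u) + 1227/2·L_3(u).
Expanding and collecting terms gives g(u) = 2u^3 - (3/2)u^2 + u - 6.
Evaluating at u = 11: g(11) = 4971/2.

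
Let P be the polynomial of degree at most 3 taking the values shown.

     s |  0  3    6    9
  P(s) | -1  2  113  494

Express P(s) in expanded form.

Using the Lagrange interpolation formula with nodes 0, 3, 6, 9:
  L_0(s) = (s - 3)(s - 6)(s - 9) / -162
  L_1(s) = s(s - 6)(s - 9) / 54
  L_2(s) = s(s - 3)(s - 9) / -54
  L_3(s) = s(s - 3)(s - 6) / 162
Then P(s) = -1·L_0(s) + 2·L_1(s) + 113·L_2(s) + 494·L_3(s).
Expanding and collecting terms gives P(s) = s^3 - 3s^2 + s - 1.
Check: P(9) = 494. ✓

P(s) = s^3 - 3s^2 + s - 1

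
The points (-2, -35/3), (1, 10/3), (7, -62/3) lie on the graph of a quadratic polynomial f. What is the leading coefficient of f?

-1

Write f(s) = as^2 + bs + c. Substituting each data point gives a linear system:
  4a - 2b + c = -35/3
  a + b + c = 10/3
  49a + 7b + c = -62/3
Solving the system yields a = -1, b = 4, c = 1/3.
So f(s) = -s^2 + 4s + 1/3.
The leading coefficient is -1.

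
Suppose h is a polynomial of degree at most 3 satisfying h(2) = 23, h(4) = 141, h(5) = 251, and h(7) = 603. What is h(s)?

Write h(s) = as^3 + bs^2 + cs + d. Substituting each data point gives a linear system:
  8a + 4b + 2c + d = 23
  64a + 16b + 4c + d = 141
  125a + 25b + 5c + d = 251
  343a + 49b + 7c + d = 603
Solving the system yields a = 1, b = 6, c = -5, d = 1.
So h(s) = s^3 + 6s^2 - 5s + 1.
Check: h(2) = 23. ✓

h(s) = s^3 + 6s^2 - 5s + 1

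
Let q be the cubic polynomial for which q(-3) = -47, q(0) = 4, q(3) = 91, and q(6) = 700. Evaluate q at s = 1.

5

Forward differences of the values at s = -3, 0, 3, 6:
  q  : -47  4  91  700
  Δ  : 51  87  609
  Δ^2: 36  522
  Δ^3: 486
The third differences are constant, confirming degree 3.
Interpolating (Newton forward form) and evaluating at s = 1 gives q(1) = 5.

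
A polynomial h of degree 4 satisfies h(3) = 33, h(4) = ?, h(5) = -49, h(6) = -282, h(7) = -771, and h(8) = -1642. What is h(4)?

30

The 5 known points determine the degree-4 polynomial uniquely.
Write h(n) = an^4 + bn^3 + cn^2 + dn + e. Substituting each data point gives a linear system:
  81a + 27b + 9c + 3d + e = 33
  625a + 125b + 25c + 5d + e = -49
  1296a + 216b + 36c + 6d + e = -282
  2401a + 343b + 49c + 7d + e = -771
  4096a + 512b + 64c + 8d + e = -1642
Solving the system yields a = -1, b = 5, c = -1, d = -6, e = 6.
So h(n) = -n^4 + 5n^3 - n^2 - 6n + 6.
Then h(4) = 30.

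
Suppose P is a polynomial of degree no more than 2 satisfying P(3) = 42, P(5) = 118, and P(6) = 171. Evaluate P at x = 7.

234

Write P(x) = ax^2 + bx + c. Substituting each data point gives a linear system:
  9a + 3b + c = 42
  25a + 5b + c = 118
  36a + 6b + c = 171
Solving the system yields a = 5, b = -2, c = 3.
So P(x) = 5x^2 - 2x + 3.
Then P(7) = 234.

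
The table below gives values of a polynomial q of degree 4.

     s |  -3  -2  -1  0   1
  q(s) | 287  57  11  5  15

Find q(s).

q(s) = 5s^4 + 6s^3 + 3s^2 - 4s + 5

Write q(s) = as^4 + bs^3 + cs^2 + ds + e. Substituting each data point gives a linear system:
  81a - 27b + 9c - 3d + e = 287
  16a - 8b + 4c - 2d + e = 57
  a - b + c - d + e = 11
  e = 5
  a + b + c + d + e = 15
Solving the system yields a = 5, b = 6, c = 3, d = -4, e = 5.
So q(s) = 5s⁴ + 6s³ + 3s² - 4s + 5.
Check: q(-1) = 11. ✓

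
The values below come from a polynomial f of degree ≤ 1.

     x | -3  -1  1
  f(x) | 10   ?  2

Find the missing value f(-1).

6

On equispaced nodes a degree-1 polynomial has vanishing second forward difference, so
  f(-3) - 2·f(-1) + f(1) = 0.
Substituting the known values and solving for f(-1):
  -2·f(-1) = -12
  f(-1) = 6.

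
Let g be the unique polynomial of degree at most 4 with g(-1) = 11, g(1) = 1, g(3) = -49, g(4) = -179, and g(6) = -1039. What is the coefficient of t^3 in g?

1

Write g(t) = at^4 + bt^3 + ct^2 + dt + e. Substituting each data point gives a linear system:
  a - b + c - d + e = 11
  a + b + c + d + e = 1
  81a + 27b + 9c + 3d + e = -49
  256a + 64b + 16c + 4d + e = -179
  1296a + 216b + 36c + 6d + e = -1039
Solving the system yields a = -1, b = 1, c = 2, d = -6, e = 5.
So g(t) = -t^4 + t^3 + 2t^2 - 6t + 5.
The coefficient of t^3 is 1.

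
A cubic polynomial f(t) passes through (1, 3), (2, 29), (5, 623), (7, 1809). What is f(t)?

f(t) = 6t^3 - 5t^2 - t + 3

Using the Lagrange interpolation formula with nodes 1, 2, 5, 7:
  L_0(t) = (t - 2)(t - 5)(t - 7) / -24
  L_1(t) = (t - 1)(t - 5)(t - 7) / 15
  L_2(t) = (t - 1)(t - 2)(t - 7) / -24
  L_3(t) = (t - 1)(t - 2)(t - 5) / 60
Then f(t) = 3·L_0(t) + 29·L_1(t) + 623·L_2(t) + 1809·L_3(t).
Expanding and collecting terms gives f(t) = 6t^3 - 5t^2 - t + 3.
Check: f(7) = 1809. ✓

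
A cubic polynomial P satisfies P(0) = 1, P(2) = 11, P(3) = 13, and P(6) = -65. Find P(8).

Write P(n) = an^3 + bn^2 + cn + d. Substituting each data point gives a linear system:
  d = 1
  8a + 4b + 2c + d = 11
  27a + 9b + 3c + d = 13
  216a + 36b + 6c + d = -65
Solving the system yields a = -1, b = 4, c = 1, d = 1.
So P(n) = -n^3 + 4n^2 + n + 1.
Then P(8) = -247.

-247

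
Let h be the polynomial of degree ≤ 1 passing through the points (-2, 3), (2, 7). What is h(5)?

10

Write h(n) = an + b. Substituting each data point gives a linear system:
  -2a + b = 3
  2a + b = 7
Solving the system yields a = 1, b = 5.
So h(n) = n + 5.
Then h(5) = 10.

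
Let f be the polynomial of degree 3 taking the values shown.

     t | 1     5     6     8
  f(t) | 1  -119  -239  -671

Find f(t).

f(t) = -2t^3 + 6t^2 - 4t + 1

Write f(t) = at^3 + bt^2 + ct + d. Substituting each data point gives a linear system:
  a + b + c + d = 1
  125a + 25b + 5c + d = -119
  216a + 36b + 6c + d = -239
  512a + 64b + 8c + d = -671
Solving the system yields a = -2, b = 6, c = -4, d = 1.
So f(t) = -2t^3 + 6t^2 - 4t + 1.
Check: f(1) = 1. ✓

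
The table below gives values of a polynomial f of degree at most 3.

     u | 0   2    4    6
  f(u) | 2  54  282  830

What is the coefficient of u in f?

6

Write f(u) = au^3 + bu^2 + cu + d. Substituting each data point gives a linear system:
  d = 2
  8a + 4b + 2c + d = 54
  64a + 16b + 4c + d = 282
  216a + 36b + 6c + d = 830
Solving the system yields a = 3, b = 4, c = 6, d = 2.
So f(u) = 3u³ + 4u² + 6u + 2.
The coefficient of u is 6.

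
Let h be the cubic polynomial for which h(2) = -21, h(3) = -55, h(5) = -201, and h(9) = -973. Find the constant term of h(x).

Write h(x) = ax^3 + bx^2 + cx + d. Substituting each data point gives a linear system:
  8a + 4b + 2c + d = -21
  27a + 9b + 3c + d = -55
  125a + 25b + 5c + d = -201
  729a + 81b + 9c + d = -973
Solving the system yields a = -1, b = -3, c = 0, d = -1.
So h(x) = -x^3 - 3x^2 - 1.
The constant term is -1.

-1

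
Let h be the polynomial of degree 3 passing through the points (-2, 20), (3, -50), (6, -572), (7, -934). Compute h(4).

Using the Lagrange interpolation formula with nodes -2, 3, 6, 7:
  L_0(t) = (t - 3)(t - 6)(t - 7) / -360
  L_1(t) = (t + 2)(t - 6)(t - 7) / 60
  L_2(t) = (t + 2)(t - 3)(t - 7) / -24
  L_3(t) = (t + 2)(t - 3)(t - 6) / 36
Then h(t) = 20·L_0(t) - 50·L_1(t) - 572·L_2(t) - 934·L_3(t).
Expanding and collecting terms gives h(t) = -3t³ + t² + 6t + 4.
Evaluating at t = 4: h(4) = -148.

-148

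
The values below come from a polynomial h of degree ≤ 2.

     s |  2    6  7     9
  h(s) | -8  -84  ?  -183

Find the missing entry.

-113

The 3 known points determine the degree-2 polynomial uniquely.
Write h(s) = as^2 + bs + c. Substituting each data point gives a linear system:
  4a + 2b + c = -8
  36a + 6b + c = -84
  81a + 9b + c = -183
Solving the system yields a = -2, b = -3, c = 6.
So h(s) = -2s² - 3s + 6.
Then h(7) = -113.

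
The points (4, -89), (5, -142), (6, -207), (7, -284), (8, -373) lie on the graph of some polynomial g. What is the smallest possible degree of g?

Forward differences of the values at t = 4, 5, 6, 7, 8:
  g  : -89  -142  -207  -284  -373
  Δ  : -53  -65  -77  -89
  Δ^2: -12  -12  -12
  Δ^3: 0  0
  Δ^4: 0
The second differences are constant (-12) and nonzero, while all higher differences vanish, so the minimal degree is 2.

2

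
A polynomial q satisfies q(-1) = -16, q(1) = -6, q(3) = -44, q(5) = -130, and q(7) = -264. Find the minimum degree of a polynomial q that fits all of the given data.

Forward differences of the values at n = -1, 1, 3, 5, 7:
  q  : -16  -6  -44  -130  -264
  Δ  : 10  -38  -86  -134
  Δ^2: -48  -48  -48
  Δ^3: 0  0
  Δ^4: 0
The second differences are constant (-48) and nonzero, while all higher differences vanish, so the minimal degree is 2.

2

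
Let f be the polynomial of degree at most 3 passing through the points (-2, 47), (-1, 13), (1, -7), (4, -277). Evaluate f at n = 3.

-123

Using the Lagrange interpolation formula with nodes -2, -1, 1, 4:
  L_0(n) = (n + 1)(n - 1)(n - 4) / -18
  L_1(n) = (n + 2)(n - 1)(n - 4) / 10
  L_2(n) = (n + 2)(n + 1)(n - 4) / -18
  L_3(n) = (n + 2)(n + 1)(n - 1) / 90
Then f(n) = 47·L_0(n) + 13·L_1(n) - 7·L_2(n) - 277·L_3(n).
Expanding and collecting terms gives f(n) = -4n^3 - 6n + 3.
Evaluating at n = 3: f(3) = -123.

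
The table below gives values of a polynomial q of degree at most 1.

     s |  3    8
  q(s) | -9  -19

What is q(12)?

-27

Using the Lagrange interpolation formula with nodes 3, 8:
  L_0(s) = (s - 8) / -5
  L_1(s) = (s - 3) / 5
Then q(s) = -9·L_0(s) - 19·L_1(s).
Expanding and collecting terms gives q(s) = -2s - 3.
Evaluating at s = 12: q(12) = -27.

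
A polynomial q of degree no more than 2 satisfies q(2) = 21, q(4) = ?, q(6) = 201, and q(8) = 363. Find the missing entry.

87

On equispaced nodes a degree-2 polynomial has vanishing third forward difference, so
  - q(2) + 3·q(4) - 3·q(6) + q(8) = 0.
Substituting the known values and solving for q(4):
  3·q(4) = 261
  q(4) = 87.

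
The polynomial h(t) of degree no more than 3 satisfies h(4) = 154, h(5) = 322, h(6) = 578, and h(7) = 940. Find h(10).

2842

Write h(t) = at^3 + bt^2 + ct + d. Substituting each data point gives a linear system:
  64a + 16b + 4c + d = 154
  125a + 25b + 5c + d = 322
  216a + 36b + 6c + d = 578
  343a + 49b + 7c + d = 940
Solving the system yields a = 3, b = -1, c = -6, d = 2.
So h(t) = 3t³ - t² - 6t + 2.
Then h(10) = 2842.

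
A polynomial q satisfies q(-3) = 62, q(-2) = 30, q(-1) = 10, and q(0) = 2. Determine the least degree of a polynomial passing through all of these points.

Forward differences of the values at u = -3, -2, -1, 0:
  q  : 62  30  10  2
  Δ  : -32  -20  -8
  Δ^2: 12  12
  Δ^3: 0
The second differences are constant (12) and nonzero, while all higher differences vanish, so the minimal degree is 2.

2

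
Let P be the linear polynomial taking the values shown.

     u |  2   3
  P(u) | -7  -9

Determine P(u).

Write P(u) = au + b. Substituting each data point gives a linear system:
  2a + b = -7
  3a + b = -9
Solving the system yields a = -2, b = -3.
So P(u) = -2u - 3.
Check: P(3) = -9. ✓

P(u) = -2u - 3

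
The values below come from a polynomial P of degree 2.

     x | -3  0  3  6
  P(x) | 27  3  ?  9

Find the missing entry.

-3

The 3 known points determine the degree-2 polynomial uniquely.
Write P(x) = ax^2 + bx + c. Substituting each data point gives a linear system:
  9a - 3b + c = 27
  c = 3
  36a + 6b + c = 9
Solving the system yields a = 1, b = -5, c = 3.
So P(x) = x² - 5x + 3.
Then P(3) = -3.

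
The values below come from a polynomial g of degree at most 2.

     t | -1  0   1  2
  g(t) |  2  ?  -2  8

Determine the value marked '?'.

On equispaced nodes a degree-2 polynomial has vanishing third forward difference, so
  - g(-1) + 3·g(0) - 3·g(1) + g(2) = 0.
Substituting the known values and solving for g(0):
  3·g(0) = -12
  g(0) = -4.

-4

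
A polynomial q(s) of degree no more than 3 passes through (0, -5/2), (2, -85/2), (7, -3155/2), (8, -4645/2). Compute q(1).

-11/2

Write q(s) = as^3 + bs^2 + cs + d. Substituting each data point gives a linear system:
  d = -5/2
  8a + 4b + 2c + d = -85/2
  343a + 49b + 7c + d = -3155/2
  512a + 64b + 8c + d = -4645/2
Solving the system yields a = -4, b = -5, c = 6, d = -5/2.
So q(s) = -4s³ - 5s² + 6s - 5/2.
Then q(1) = -11/2.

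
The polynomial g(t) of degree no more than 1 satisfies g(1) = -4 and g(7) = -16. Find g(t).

Using the Lagrange interpolation formula with nodes 1, 7:
  L_0(t) = (t - 7) / -6
  L_1(t) = (t - 1) / 6
Then g(t) = -4·L_0(t) - 16·L_1(t).
Expanding and collecting terms gives g(t) = -2t - 2.
Check: g(1) = -4. ✓

g(t) = -2t - 2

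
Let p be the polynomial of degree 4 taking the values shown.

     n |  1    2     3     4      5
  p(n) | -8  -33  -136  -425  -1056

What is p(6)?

-2233

Write p(n) = an^4 + bn^3 + cn^2 + dn + e. Substituting each data point gives a linear system:
  a + b + c + d + e = -8
  16a + 8b + 4c + 2d + e = -33
  81a + 27b + 9c + 3d + e = -136
  256a + 64b + 16c + 4d + e = -425
  625a + 125b + 25c + 5d + e = -1056
Solving the system yields a = -2, b = 2, c = -1, d = -6, e = -1.
So p(n) = -2n⁴ + 2n³ - n² - 6n - 1.
Then p(6) = -2233.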